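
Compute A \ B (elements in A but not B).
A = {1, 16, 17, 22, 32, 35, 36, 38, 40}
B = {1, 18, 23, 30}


Set A = {1, 16, 17, 22, 32, 35, 36, 38, 40}
Set B = {1, 18, 23, 30}
A \ B includes elements in A that are not in B.
Check each element of A:
1 (in B, remove), 16 (not in B, keep), 17 (not in B, keep), 22 (not in B, keep), 32 (not in B, keep), 35 (not in B, keep), 36 (not in B, keep), 38 (not in B, keep), 40 (not in B, keep)
A \ B = {16, 17, 22, 32, 35, 36, 38, 40}

{16, 17, 22, 32, 35, 36, 38, 40}


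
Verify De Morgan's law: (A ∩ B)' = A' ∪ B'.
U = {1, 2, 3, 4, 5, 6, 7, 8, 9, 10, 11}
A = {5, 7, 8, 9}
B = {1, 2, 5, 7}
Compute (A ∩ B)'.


U = {1, 2, 3, 4, 5, 6, 7, 8, 9, 10, 11}
A = {5, 7, 8, 9}, B = {1, 2, 5, 7}
A ∩ B = {5, 7}
(A ∩ B)' = U \ (A ∩ B) = {1, 2, 3, 4, 6, 8, 9, 10, 11}
Verification via A' ∪ B': A' = {1, 2, 3, 4, 6, 10, 11}, B' = {3, 4, 6, 8, 9, 10, 11}
A' ∪ B' = {1, 2, 3, 4, 6, 8, 9, 10, 11} ✓

{1, 2, 3, 4, 6, 8, 9, 10, 11}


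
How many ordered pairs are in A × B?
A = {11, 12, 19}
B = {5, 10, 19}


Set A = {11, 12, 19} has 3 elements.
Set B = {5, 10, 19} has 3 elements.
|A × B| = |A| × |B| = 3 × 3 = 9

9


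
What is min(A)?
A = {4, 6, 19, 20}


Set A = {4, 6, 19, 20}
Elements in ascending order: 4, 6, 19, 20
The smallest element is 4.

4


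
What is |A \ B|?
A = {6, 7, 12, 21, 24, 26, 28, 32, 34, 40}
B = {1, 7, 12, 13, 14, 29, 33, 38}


Set A = {6, 7, 12, 21, 24, 26, 28, 32, 34, 40}
Set B = {1, 7, 12, 13, 14, 29, 33, 38}
A \ B = {6, 21, 24, 26, 28, 32, 34, 40}
|A \ B| = 8

8


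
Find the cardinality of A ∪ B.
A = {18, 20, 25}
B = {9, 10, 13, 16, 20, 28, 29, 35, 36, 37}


Set A = {18, 20, 25}, |A| = 3
Set B = {9, 10, 13, 16, 20, 28, 29, 35, 36, 37}, |B| = 10
A ∩ B = {20}, |A ∩ B| = 1
|A ∪ B| = |A| + |B| - |A ∩ B| = 3 + 10 - 1 = 12

12


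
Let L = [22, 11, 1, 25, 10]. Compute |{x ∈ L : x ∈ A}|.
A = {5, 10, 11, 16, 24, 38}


Set A = {5, 10, 11, 16, 24, 38}
Candidates: [22, 11, 1, 25, 10]
Check each candidate:
22 ∉ A, 11 ∈ A, 1 ∉ A, 25 ∉ A, 10 ∈ A
Count of candidates in A: 2

2


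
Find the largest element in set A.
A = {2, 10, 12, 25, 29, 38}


Set A = {2, 10, 12, 25, 29, 38}
Elements in ascending order: 2, 10, 12, 25, 29, 38
The largest element is 38.

38


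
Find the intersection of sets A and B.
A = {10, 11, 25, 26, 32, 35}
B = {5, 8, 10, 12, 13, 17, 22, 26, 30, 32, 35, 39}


Set A = {10, 11, 25, 26, 32, 35}
Set B = {5, 8, 10, 12, 13, 17, 22, 26, 30, 32, 35, 39}
A ∩ B includes only elements in both sets.
Check each element of A against B:
10 ✓, 11 ✗, 25 ✗, 26 ✓, 32 ✓, 35 ✓
A ∩ B = {10, 26, 32, 35}

{10, 26, 32, 35}


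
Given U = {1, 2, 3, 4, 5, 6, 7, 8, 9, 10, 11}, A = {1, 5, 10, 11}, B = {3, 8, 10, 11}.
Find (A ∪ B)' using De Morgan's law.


U = {1, 2, 3, 4, 5, 6, 7, 8, 9, 10, 11}
A = {1, 5, 10, 11}, B = {3, 8, 10, 11}
A ∪ B = {1, 3, 5, 8, 10, 11}
(A ∪ B)' = U \ (A ∪ B) = {2, 4, 6, 7, 9}
Verification via A' ∩ B': A' = {2, 3, 4, 6, 7, 8, 9}, B' = {1, 2, 4, 5, 6, 7, 9}
A' ∩ B' = {2, 4, 6, 7, 9} ✓

{2, 4, 6, 7, 9}


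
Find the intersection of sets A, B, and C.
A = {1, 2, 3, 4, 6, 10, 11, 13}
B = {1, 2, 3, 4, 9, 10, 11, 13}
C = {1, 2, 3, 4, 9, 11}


Set A = {1, 2, 3, 4, 6, 10, 11, 13}
Set B = {1, 2, 3, 4, 9, 10, 11, 13}
Set C = {1, 2, 3, 4, 9, 11}
First, A ∩ B = {1, 2, 3, 4, 10, 11, 13}
Then, (A ∩ B) ∩ C = {1, 2, 3, 4, 11}

{1, 2, 3, 4, 11}


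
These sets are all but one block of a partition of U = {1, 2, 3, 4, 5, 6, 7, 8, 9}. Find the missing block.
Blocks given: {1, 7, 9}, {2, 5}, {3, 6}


U = {1, 2, 3, 4, 5, 6, 7, 8, 9}
Shown blocks: {1, 7, 9}, {2, 5}, {3, 6}
A partition's blocks are pairwise disjoint and cover U, so the missing block = U \ (union of shown blocks).
Union of shown blocks: {1, 2, 3, 5, 6, 7, 9}
Missing block = U \ (union) = {4, 8}

{4, 8}


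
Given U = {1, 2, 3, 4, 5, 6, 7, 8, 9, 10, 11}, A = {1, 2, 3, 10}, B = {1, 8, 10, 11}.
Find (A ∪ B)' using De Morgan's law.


U = {1, 2, 3, 4, 5, 6, 7, 8, 9, 10, 11}
A = {1, 2, 3, 10}, B = {1, 8, 10, 11}
A ∪ B = {1, 2, 3, 8, 10, 11}
(A ∪ B)' = U \ (A ∪ B) = {4, 5, 6, 7, 9}
Verification via A' ∩ B': A' = {4, 5, 6, 7, 8, 9, 11}, B' = {2, 3, 4, 5, 6, 7, 9}
A' ∩ B' = {4, 5, 6, 7, 9} ✓

{4, 5, 6, 7, 9}


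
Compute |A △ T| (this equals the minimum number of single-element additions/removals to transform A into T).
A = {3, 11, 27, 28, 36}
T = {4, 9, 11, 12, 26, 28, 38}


Set A = {3, 11, 27, 28, 36}
Set T = {4, 9, 11, 12, 26, 28, 38}
Elements to remove from A (in A, not in T): {3, 27, 36} → 3 removals
Elements to add to A (in T, not in A): {4, 9, 12, 26, 38} → 5 additions
Total edits = 3 + 5 = 8

8


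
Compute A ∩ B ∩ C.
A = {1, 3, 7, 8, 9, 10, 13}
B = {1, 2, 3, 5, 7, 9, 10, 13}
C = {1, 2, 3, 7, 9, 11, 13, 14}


Set A = {1, 3, 7, 8, 9, 10, 13}
Set B = {1, 2, 3, 5, 7, 9, 10, 13}
Set C = {1, 2, 3, 7, 9, 11, 13, 14}
First, A ∩ B = {1, 3, 7, 9, 10, 13}
Then, (A ∩ B) ∩ C = {1, 3, 7, 9, 13}

{1, 3, 7, 9, 13}


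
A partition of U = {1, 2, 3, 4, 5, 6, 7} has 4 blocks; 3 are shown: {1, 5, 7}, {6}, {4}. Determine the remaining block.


U = {1, 2, 3, 4, 5, 6, 7}
Shown blocks: {1, 5, 7}, {6}, {4}
A partition's blocks are pairwise disjoint and cover U, so the missing block = U \ (union of shown blocks).
Union of shown blocks: {1, 4, 5, 6, 7}
Missing block = U \ (union) = {2, 3}

{2, 3}


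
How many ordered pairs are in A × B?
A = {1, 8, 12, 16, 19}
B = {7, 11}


Set A = {1, 8, 12, 16, 19} has 5 elements.
Set B = {7, 11} has 2 elements.
|A × B| = |A| × |B| = 5 × 2 = 10

10


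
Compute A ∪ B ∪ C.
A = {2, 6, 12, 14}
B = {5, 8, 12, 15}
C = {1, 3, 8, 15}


Set A = {2, 6, 12, 14}
Set B = {5, 8, 12, 15}
Set C = {1, 3, 8, 15}
First, A ∪ B = {2, 5, 6, 8, 12, 14, 15}
Then, (A ∪ B) ∪ C = {1, 2, 3, 5, 6, 8, 12, 14, 15}

{1, 2, 3, 5, 6, 8, 12, 14, 15}


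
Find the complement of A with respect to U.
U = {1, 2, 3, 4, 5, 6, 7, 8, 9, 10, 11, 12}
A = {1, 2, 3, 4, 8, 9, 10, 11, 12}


Universal set U = {1, 2, 3, 4, 5, 6, 7, 8, 9, 10, 11, 12}
Set A = {1, 2, 3, 4, 8, 9, 10, 11, 12}
A' = U \ A = elements in U but not in A
Checking each element of U:
1 (in A, exclude), 2 (in A, exclude), 3 (in A, exclude), 4 (in A, exclude), 5 (not in A, include), 6 (not in A, include), 7 (not in A, include), 8 (in A, exclude), 9 (in A, exclude), 10 (in A, exclude), 11 (in A, exclude), 12 (in A, exclude)
A' = {5, 6, 7}

{5, 6, 7}


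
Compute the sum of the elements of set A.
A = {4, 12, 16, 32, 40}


Set A = {4, 12, 16, 32, 40}
Sum = 4 + 12 + 16 + 32 + 40 = 104

104


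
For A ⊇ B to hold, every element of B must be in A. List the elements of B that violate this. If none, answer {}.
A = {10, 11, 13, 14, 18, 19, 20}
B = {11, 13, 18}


Set A = {10, 11, 13, 14, 18, 19, 20}
Set B = {11, 13, 18}
Check each element of B against A:
11 ∈ A, 13 ∈ A, 18 ∈ A
Elements of B not in A: {}

{}


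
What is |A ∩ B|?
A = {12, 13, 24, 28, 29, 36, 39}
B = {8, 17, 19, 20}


Set A = {12, 13, 24, 28, 29, 36, 39}
Set B = {8, 17, 19, 20}
A ∩ B = {}
|A ∩ B| = 0

0


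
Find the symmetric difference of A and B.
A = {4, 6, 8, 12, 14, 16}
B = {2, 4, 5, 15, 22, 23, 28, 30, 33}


Set A = {4, 6, 8, 12, 14, 16}
Set B = {2, 4, 5, 15, 22, 23, 28, 30, 33}
A △ B = (A \ B) ∪ (B \ A)
Elements in A but not B: {6, 8, 12, 14, 16}
Elements in B but not A: {2, 5, 15, 22, 23, 28, 30, 33}
A △ B = {2, 5, 6, 8, 12, 14, 15, 16, 22, 23, 28, 30, 33}

{2, 5, 6, 8, 12, 14, 15, 16, 22, 23, 28, 30, 33}


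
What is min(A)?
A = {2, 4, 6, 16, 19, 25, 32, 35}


Set A = {2, 4, 6, 16, 19, 25, 32, 35}
Elements in ascending order: 2, 4, 6, 16, 19, 25, 32, 35
The smallest element is 2.

2


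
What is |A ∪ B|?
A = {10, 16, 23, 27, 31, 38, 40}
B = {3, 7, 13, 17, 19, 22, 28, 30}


Set A = {10, 16, 23, 27, 31, 38, 40}, |A| = 7
Set B = {3, 7, 13, 17, 19, 22, 28, 30}, |B| = 8
A ∩ B = {}, |A ∩ B| = 0
|A ∪ B| = |A| + |B| - |A ∩ B| = 7 + 8 - 0 = 15

15


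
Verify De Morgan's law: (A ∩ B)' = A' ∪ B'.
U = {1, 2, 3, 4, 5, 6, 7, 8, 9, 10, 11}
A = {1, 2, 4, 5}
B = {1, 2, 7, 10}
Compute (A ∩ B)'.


U = {1, 2, 3, 4, 5, 6, 7, 8, 9, 10, 11}
A = {1, 2, 4, 5}, B = {1, 2, 7, 10}
A ∩ B = {1, 2}
(A ∩ B)' = U \ (A ∩ B) = {3, 4, 5, 6, 7, 8, 9, 10, 11}
Verification via A' ∪ B': A' = {3, 6, 7, 8, 9, 10, 11}, B' = {3, 4, 5, 6, 8, 9, 11}
A' ∪ B' = {3, 4, 5, 6, 7, 8, 9, 10, 11} ✓

{3, 4, 5, 6, 7, 8, 9, 10, 11}


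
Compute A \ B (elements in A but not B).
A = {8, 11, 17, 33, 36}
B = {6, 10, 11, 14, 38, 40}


Set A = {8, 11, 17, 33, 36}
Set B = {6, 10, 11, 14, 38, 40}
A \ B includes elements in A that are not in B.
Check each element of A:
8 (not in B, keep), 11 (in B, remove), 17 (not in B, keep), 33 (not in B, keep), 36 (not in B, keep)
A \ B = {8, 17, 33, 36}

{8, 17, 33, 36}


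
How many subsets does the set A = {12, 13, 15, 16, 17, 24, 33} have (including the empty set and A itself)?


Set A = {12, 13, 15, 16, 17, 24, 33}
|A| = 7
The power set P(A) contains all subsets of A.
|P(A)| = 2^|A| = 2^7 = 128

128


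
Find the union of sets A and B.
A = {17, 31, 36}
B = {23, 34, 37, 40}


Set A = {17, 31, 36}
Set B = {23, 34, 37, 40}
A ∪ B includes all elements in either set.
Elements from A: {17, 31, 36}
Elements from B not already included: {23, 34, 37, 40}
A ∪ B = {17, 23, 31, 34, 36, 37, 40}

{17, 23, 31, 34, 36, 37, 40}


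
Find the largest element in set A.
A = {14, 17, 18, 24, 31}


Set A = {14, 17, 18, 24, 31}
Elements in ascending order: 14, 17, 18, 24, 31
The largest element is 31.

31


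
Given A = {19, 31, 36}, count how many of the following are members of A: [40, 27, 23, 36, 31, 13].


Set A = {19, 31, 36}
Candidates: [40, 27, 23, 36, 31, 13]
Check each candidate:
40 ∉ A, 27 ∉ A, 23 ∉ A, 36 ∈ A, 31 ∈ A, 13 ∉ A
Count of candidates in A: 2

2


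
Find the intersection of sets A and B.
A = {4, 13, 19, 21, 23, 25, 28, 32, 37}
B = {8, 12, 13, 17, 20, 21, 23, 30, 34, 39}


Set A = {4, 13, 19, 21, 23, 25, 28, 32, 37}
Set B = {8, 12, 13, 17, 20, 21, 23, 30, 34, 39}
A ∩ B includes only elements in both sets.
Check each element of A against B:
4 ✗, 13 ✓, 19 ✗, 21 ✓, 23 ✓, 25 ✗, 28 ✗, 32 ✗, 37 ✗
A ∩ B = {13, 21, 23}

{13, 21, 23}


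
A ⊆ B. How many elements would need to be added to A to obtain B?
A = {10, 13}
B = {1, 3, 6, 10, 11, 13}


Set A = {10, 13}, |A| = 2
Set B = {1, 3, 6, 10, 11, 13}, |B| = 6
Since A ⊆ B: B \ A = {1, 3, 6, 11}
|B| - |A| = 6 - 2 = 4

4


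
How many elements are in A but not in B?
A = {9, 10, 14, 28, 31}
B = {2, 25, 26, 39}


Set A = {9, 10, 14, 28, 31}
Set B = {2, 25, 26, 39}
A \ B = {9, 10, 14, 28, 31}
|A \ B| = 5

5


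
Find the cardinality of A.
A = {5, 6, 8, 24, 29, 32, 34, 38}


Set A = {5, 6, 8, 24, 29, 32, 34, 38}
Listing elements: 5, 6, 8, 24, 29, 32, 34, 38
Counting: 8 elements
|A| = 8

8


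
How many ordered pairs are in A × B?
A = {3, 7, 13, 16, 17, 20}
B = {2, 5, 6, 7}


Set A = {3, 7, 13, 16, 17, 20} has 6 elements.
Set B = {2, 5, 6, 7} has 4 elements.
|A × B| = |A| × |B| = 6 × 4 = 24

24


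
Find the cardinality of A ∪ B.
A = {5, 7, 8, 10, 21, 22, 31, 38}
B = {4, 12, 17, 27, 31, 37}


Set A = {5, 7, 8, 10, 21, 22, 31, 38}, |A| = 8
Set B = {4, 12, 17, 27, 31, 37}, |B| = 6
A ∩ B = {31}, |A ∩ B| = 1
|A ∪ B| = |A| + |B| - |A ∩ B| = 8 + 6 - 1 = 13

13


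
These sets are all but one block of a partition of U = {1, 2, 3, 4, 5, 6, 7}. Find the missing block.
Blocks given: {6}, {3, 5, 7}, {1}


U = {1, 2, 3, 4, 5, 6, 7}
Shown blocks: {6}, {3, 5, 7}, {1}
A partition's blocks are pairwise disjoint and cover U, so the missing block = U \ (union of shown blocks).
Union of shown blocks: {1, 3, 5, 6, 7}
Missing block = U \ (union) = {2, 4}

{2, 4}


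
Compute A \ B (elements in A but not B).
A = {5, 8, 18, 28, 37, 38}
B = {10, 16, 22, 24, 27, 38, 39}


Set A = {5, 8, 18, 28, 37, 38}
Set B = {10, 16, 22, 24, 27, 38, 39}
A \ B includes elements in A that are not in B.
Check each element of A:
5 (not in B, keep), 8 (not in B, keep), 18 (not in B, keep), 28 (not in B, keep), 37 (not in B, keep), 38 (in B, remove)
A \ B = {5, 8, 18, 28, 37}

{5, 8, 18, 28, 37}


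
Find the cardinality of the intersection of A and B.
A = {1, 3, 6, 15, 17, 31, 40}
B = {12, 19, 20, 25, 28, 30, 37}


Set A = {1, 3, 6, 15, 17, 31, 40}
Set B = {12, 19, 20, 25, 28, 30, 37}
A ∩ B = {}
|A ∩ B| = 0

0


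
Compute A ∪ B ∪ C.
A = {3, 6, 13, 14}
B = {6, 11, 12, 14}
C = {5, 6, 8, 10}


Set A = {3, 6, 13, 14}
Set B = {6, 11, 12, 14}
Set C = {5, 6, 8, 10}
First, A ∪ B = {3, 6, 11, 12, 13, 14}
Then, (A ∪ B) ∪ C = {3, 5, 6, 8, 10, 11, 12, 13, 14}

{3, 5, 6, 8, 10, 11, 12, 13, 14}


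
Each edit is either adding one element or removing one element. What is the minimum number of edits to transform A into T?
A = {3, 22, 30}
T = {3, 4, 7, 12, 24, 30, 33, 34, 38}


Set A = {3, 22, 30}
Set T = {3, 4, 7, 12, 24, 30, 33, 34, 38}
Elements to remove from A (in A, not in T): {22} → 1 removals
Elements to add to A (in T, not in A): {4, 7, 12, 24, 33, 34, 38} → 7 additions
Total edits = 1 + 7 = 8

8


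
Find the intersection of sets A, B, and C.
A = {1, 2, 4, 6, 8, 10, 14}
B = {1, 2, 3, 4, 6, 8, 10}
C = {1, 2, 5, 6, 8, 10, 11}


Set A = {1, 2, 4, 6, 8, 10, 14}
Set B = {1, 2, 3, 4, 6, 8, 10}
Set C = {1, 2, 5, 6, 8, 10, 11}
First, A ∩ B = {1, 2, 4, 6, 8, 10}
Then, (A ∩ B) ∩ C = {1, 2, 6, 8, 10}

{1, 2, 6, 8, 10}


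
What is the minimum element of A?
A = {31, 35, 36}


Set A = {31, 35, 36}
Elements in ascending order: 31, 35, 36
The smallest element is 31.

31


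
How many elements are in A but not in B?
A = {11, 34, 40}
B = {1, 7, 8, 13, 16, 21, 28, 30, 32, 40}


Set A = {11, 34, 40}
Set B = {1, 7, 8, 13, 16, 21, 28, 30, 32, 40}
A \ B = {11, 34}
|A \ B| = 2

2


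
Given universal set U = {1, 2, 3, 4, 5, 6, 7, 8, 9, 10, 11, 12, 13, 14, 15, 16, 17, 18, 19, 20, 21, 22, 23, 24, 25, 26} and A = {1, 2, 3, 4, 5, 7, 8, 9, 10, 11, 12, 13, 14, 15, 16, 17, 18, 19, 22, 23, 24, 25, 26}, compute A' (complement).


Universal set U = {1, 2, 3, 4, 5, 6, 7, 8, 9, 10, 11, 12, 13, 14, 15, 16, 17, 18, 19, 20, 21, 22, 23, 24, 25, 26}
Set A = {1, 2, 3, 4, 5, 7, 8, 9, 10, 11, 12, 13, 14, 15, 16, 17, 18, 19, 22, 23, 24, 25, 26}
A' = U \ A = elements in U but not in A
Checking each element of U:
1 (in A, exclude), 2 (in A, exclude), 3 (in A, exclude), 4 (in A, exclude), 5 (in A, exclude), 6 (not in A, include), 7 (in A, exclude), 8 (in A, exclude), 9 (in A, exclude), 10 (in A, exclude), 11 (in A, exclude), 12 (in A, exclude), 13 (in A, exclude), 14 (in A, exclude), 15 (in A, exclude), 16 (in A, exclude), 17 (in A, exclude), 18 (in A, exclude), 19 (in A, exclude), 20 (not in A, include), 21 (not in A, include), 22 (in A, exclude), 23 (in A, exclude), 24 (in A, exclude), 25 (in A, exclude), 26 (in A, exclude)
A' = {6, 20, 21}

{6, 20, 21}


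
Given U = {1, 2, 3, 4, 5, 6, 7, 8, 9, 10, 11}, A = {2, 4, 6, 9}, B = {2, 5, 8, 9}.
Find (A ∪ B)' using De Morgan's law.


U = {1, 2, 3, 4, 5, 6, 7, 8, 9, 10, 11}
A = {2, 4, 6, 9}, B = {2, 5, 8, 9}
A ∪ B = {2, 4, 5, 6, 8, 9}
(A ∪ B)' = U \ (A ∪ B) = {1, 3, 7, 10, 11}
Verification via A' ∩ B': A' = {1, 3, 5, 7, 8, 10, 11}, B' = {1, 3, 4, 6, 7, 10, 11}
A' ∩ B' = {1, 3, 7, 10, 11} ✓

{1, 3, 7, 10, 11}


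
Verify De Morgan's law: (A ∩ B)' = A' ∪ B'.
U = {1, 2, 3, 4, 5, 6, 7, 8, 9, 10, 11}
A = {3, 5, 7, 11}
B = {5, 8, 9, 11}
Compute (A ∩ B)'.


U = {1, 2, 3, 4, 5, 6, 7, 8, 9, 10, 11}
A = {3, 5, 7, 11}, B = {5, 8, 9, 11}
A ∩ B = {5, 11}
(A ∩ B)' = U \ (A ∩ B) = {1, 2, 3, 4, 6, 7, 8, 9, 10}
Verification via A' ∪ B': A' = {1, 2, 4, 6, 8, 9, 10}, B' = {1, 2, 3, 4, 6, 7, 10}
A' ∪ B' = {1, 2, 3, 4, 6, 7, 8, 9, 10} ✓

{1, 2, 3, 4, 6, 7, 8, 9, 10}


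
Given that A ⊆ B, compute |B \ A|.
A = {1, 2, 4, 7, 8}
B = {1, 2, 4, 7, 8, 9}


Set A = {1, 2, 4, 7, 8}, |A| = 5
Set B = {1, 2, 4, 7, 8, 9}, |B| = 6
Since A ⊆ B: B \ A = {9}
|B| - |A| = 6 - 5 = 1

1


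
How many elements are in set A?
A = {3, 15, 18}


Set A = {3, 15, 18}
Listing elements: 3, 15, 18
Counting: 3 elements
|A| = 3

3


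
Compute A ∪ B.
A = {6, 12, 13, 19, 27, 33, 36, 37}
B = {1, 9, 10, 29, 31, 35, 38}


Set A = {6, 12, 13, 19, 27, 33, 36, 37}
Set B = {1, 9, 10, 29, 31, 35, 38}
A ∪ B includes all elements in either set.
Elements from A: {6, 12, 13, 19, 27, 33, 36, 37}
Elements from B not already included: {1, 9, 10, 29, 31, 35, 38}
A ∪ B = {1, 6, 9, 10, 12, 13, 19, 27, 29, 31, 33, 35, 36, 37, 38}

{1, 6, 9, 10, 12, 13, 19, 27, 29, 31, 33, 35, 36, 37, 38}


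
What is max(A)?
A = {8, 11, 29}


Set A = {8, 11, 29}
Elements in ascending order: 8, 11, 29
The largest element is 29.

29


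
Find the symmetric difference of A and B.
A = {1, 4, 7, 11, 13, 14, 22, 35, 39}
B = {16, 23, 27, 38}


Set A = {1, 4, 7, 11, 13, 14, 22, 35, 39}
Set B = {16, 23, 27, 38}
A △ B = (A \ B) ∪ (B \ A)
Elements in A but not B: {1, 4, 7, 11, 13, 14, 22, 35, 39}
Elements in B but not A: {16, 23, 27, 38}
A △ B = {1, 4, 7, 11, 13, 14, 16, 22, 23, 27, 35, 38, 39}

{1, 4, 7, 11, 13, 14, 16, 22, 23, 27, 35, 38, 39}


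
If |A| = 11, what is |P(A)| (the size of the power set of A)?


The set has 11 elements.
The power set contains all possible subsets.
|P(A)| = 2^|A| = 2^11 = 2048

2048


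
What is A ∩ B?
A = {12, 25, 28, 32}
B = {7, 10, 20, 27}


Set A = {12, 25, 28, 32}
Set B = {7, 10, 20, 27}
A ∩ B includes only elements in both sets.
Check each element of A against B:
12 ✗, 25 ✗, 28 ✗, 32 ✗
A ∩ B = {}

{}


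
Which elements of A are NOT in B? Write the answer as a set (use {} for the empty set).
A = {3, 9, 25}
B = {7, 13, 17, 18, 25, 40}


Set A = {3, 9, 25}
Set B = {7, 13, 17, 18, 25, 40}
Check each element of A against B:
3 ∉ B (include), 9 ∉ B (include), 25 ∈ B
Elements of A not in B: {3, 9}

{3, 9}


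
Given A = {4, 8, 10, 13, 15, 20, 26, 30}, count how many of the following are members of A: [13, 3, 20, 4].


Set A = {4, 8, 10, 13, 15, 20, 26, 30}
Candidates: [13, 3, 20, 4]
Check each candidate:
13 ∈ A, 3 ∉ A, 20 ∈ A, 4 ∈ A
Count of candidates in A: 3

3


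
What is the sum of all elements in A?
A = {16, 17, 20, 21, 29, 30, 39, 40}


Set A = {16, 17, 20, 21, 29, 30, 39, 40}
Sum = 16 + 17 + 20 + 21 + 29 + 30 + 39 + 40 = 212

212


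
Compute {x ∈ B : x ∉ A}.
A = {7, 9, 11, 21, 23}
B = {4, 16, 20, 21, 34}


Set A = {7, 9, 11, 21, 23}
Set B = {4, 16, 20, 21, 34}
Check each element of B against A:
4 ∉ A (include), 16 ∉ A (include), 20 ∉ A (include), 21 ∈ A, 34 ∉ A (include)
Elements of B not in A: {4, 16, 20, 34}

{4, 16, 20, 34}


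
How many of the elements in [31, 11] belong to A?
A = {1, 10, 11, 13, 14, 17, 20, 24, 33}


Set A = {1, 10, 11, 13, 14, 17, 20, 24, 33}
Candidates: [31, 11]
Check each candidate:
31 ∉ A, 11 ∈ A
Count of candidates in A: 1

1


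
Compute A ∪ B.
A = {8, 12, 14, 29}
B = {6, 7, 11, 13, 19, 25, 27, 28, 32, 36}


Set A = {8, 12, 14, 29}
Set B = {6, 7, 11, 13, 19, 25, 27, 28, 32, 36}
A ∪ B includes all elements in either set.
Elements from A: {8, 12, 14, 29}
Elements from B not already included: {6, 7, 11, 13, 19, 25, 27, 28, 32, 36}
A ∪ B = {6, 7, 8, 11, 12, 13, 14, 19, 25, 27, 28, 29, 32, 36}

{6, 7, 8, 11, 12, 13, 14, 19, 25, 27, 28, 29, 32, 36}


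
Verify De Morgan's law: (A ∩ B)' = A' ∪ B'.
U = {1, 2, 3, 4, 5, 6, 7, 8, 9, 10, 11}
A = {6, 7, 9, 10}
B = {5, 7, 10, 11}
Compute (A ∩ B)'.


U = {1, 2, 3, 4, 5, 6, 7, 8, 9, 10, 11}
A = {6, 7, 9, 10}, B = {5, 7, 10, 11}
A ∩ B = {7, 10}
(A ∩ B)' = U \ (A ∩ B) = {1, 2, 3, 4, 5, 6, 8, 9, 11}
Verification via A' ∪ B': A' = {1, 2, 3, 4, 5, 8, 11}, B' = {1, 2, 3, 4, 6, 8, 9}
A' ∪ B' = {1, 2, 3, 4, 5, 6, 8, 9, 11} ✓

{1, 2, 3, 4, 5, 6, 8, 9, 11}


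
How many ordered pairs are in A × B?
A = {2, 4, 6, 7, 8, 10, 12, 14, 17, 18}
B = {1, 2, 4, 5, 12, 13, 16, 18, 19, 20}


Set A = {2, 4, 6, 7, 8, 10, 12, 14, 17, 18} has 10 elements.
Set B = {1, 2, 4, 5, 12, 13, 16, 18, 19, 20} has 10 elements.
|A × B| = |A| × |B| = 10 × 10 = 100

100


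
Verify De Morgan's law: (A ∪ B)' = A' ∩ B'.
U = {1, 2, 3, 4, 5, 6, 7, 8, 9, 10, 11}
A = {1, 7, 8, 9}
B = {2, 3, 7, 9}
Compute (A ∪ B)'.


U = {1, 2, 3, 4, 5, 6, 7, 8, 9, 10, 11}
A = {1, 7, 8, 9}, B = {2, 3, 7, 9}
A ∪ B = {1, 2, 3, 7, 8, 9}
(A ∪ B)' = U \ (A ∪ B) = {4, 5, 6, 10, 11}
Verification via A' ∩ B': A' = {2, 3, 4, 5, 6, 10, 11}, B' = {1, 4, 5, 6, 8, 10, 11}
A' ∩ B' = {4, 5, 6, 10, 11} ✓

{4, 5, 6, 10, 11}


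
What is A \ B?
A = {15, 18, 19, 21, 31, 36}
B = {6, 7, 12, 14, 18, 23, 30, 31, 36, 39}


Set A = {15, 18, 19, 21, 31, 36}
Set B = {6, 7, 12, 14, 18, 23, 30, 31, 36, 39}
A \ B includes elements in A that are not in B.
Check each element of A:
15 (not in B, keep), 18 (in B, remove), 19 (not in B, keep), 21 (not in B, keep), 31 (in B, remove), 36 (in B, remove)
A \ B = {15, 19, 21}

{15, 19, 21}


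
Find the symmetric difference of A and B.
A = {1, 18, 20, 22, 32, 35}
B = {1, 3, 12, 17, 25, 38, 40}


Set A = {1, 18, 20, 22, 32, 35}
Set B = {1, 3, 12, 17, 25, 38, 40}
A △ B = (A \ B) ∪ (B \ A)
Elements in A but not B: {18, 20, 22, 32, 35}
Elements in B but not A: {3, 12, 17, 25, 38, 40}
A △ B = {3, 12, 17, 18, 20, 22, 25, 32, 35, 38, 40}

{3, 12, 17, 18, 20, 22, 25, 32, 35, 38, 40}


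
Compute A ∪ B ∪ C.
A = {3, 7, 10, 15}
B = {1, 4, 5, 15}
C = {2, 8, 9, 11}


Set A = {3, 7, 10, 15}
Set B = {1, 4, 5, 15}
Set C = {2, 8, 9, 11}
First, A ∪ B = {1, 3, 4, 5, 7, 10, 15}
Then, (A ∪ B) ∪ C = {1, 2, 3, 4, 5, 7, 8, 9, 10, 11, 15}

{1, 2, 3, 4, 5, 7, 8, 9, 10, 11, 15}


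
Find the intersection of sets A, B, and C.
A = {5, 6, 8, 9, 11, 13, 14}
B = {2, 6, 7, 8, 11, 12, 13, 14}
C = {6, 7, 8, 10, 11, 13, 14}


Set A = {5, 6, 8, 9, 11, 13, 14}
Set B = {2, 6, 7, 8, 11, 12, 13, 14}
Set C = {6, 7, 8, 10, 11, 13, 14}
First, A ∩ B = {6, 8, 11, 13, 14}
Then, (A ∩ B) ∩ C = {6, 8, 11, 13, 14}

{6, 8, 11, 13, 14}


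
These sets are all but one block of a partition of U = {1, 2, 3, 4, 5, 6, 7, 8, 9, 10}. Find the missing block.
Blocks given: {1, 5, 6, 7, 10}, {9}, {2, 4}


U = {1, 2, 3, 4, 5, 6, 7, 8, 9, 10}
Shown blocks: {1, 5, 6, 7, 10}, {9}, {2, 4}
A partition's blocks are pairwise disjoint and cover U, so the missing block = U \ (union of shown blocks).
Union of shown blocks: {1, 2, 4, 5, 6, 7, 9, 10}
Missing block = U \ (union) = {3, 8}

{3, 8}


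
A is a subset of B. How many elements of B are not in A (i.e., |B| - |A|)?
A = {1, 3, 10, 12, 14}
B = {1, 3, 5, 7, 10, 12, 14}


Set A = {1, 3, 10, 12, 14}, |A| = 5
Set B = {1, 3, 5, 7, 10, 12, 14}, |B| = 7
Since A ⊆ B: B \ A = {5, 7}
|B| - |A| = 7 - 5 = 2

2


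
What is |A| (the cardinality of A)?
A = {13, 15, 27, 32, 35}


Set A = {13, 15, 27, 32, 35}
Listing elements: 13, 15, 27, 32, 35
Counting: 5 elements
|A| = 5

5


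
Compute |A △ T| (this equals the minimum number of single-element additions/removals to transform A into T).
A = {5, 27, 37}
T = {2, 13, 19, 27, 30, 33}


Set A = {5, 27, 37}
Set T = {2, 13, 19, 27, 30, 33}
Elements to remove from A (in A, not in T): {5, 37} → 2 removals
Elements to add to A (in T, not in A): {2, 13, 19, 30, 33} → 5 additions
Total edits = 2 + 5 = 7

7


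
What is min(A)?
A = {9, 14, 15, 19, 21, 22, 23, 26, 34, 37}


Set A = {9, 14, 15, 19, 21, 22, 23, 26, 34, 37}
Elements in ascending order: 9, 14, 15, 19, 21, 22, 23, 26, 34, 37
The smallest element is 9.

9


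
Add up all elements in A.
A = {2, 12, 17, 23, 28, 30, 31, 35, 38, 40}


Set A = {2, 12, 17, 23, 28, 30, 31, 35, 38, 40}
Sum = 2 + 12 + 17 + 23 + 28 + 30 + 31 + 35 + 38 + 40 = 256

256


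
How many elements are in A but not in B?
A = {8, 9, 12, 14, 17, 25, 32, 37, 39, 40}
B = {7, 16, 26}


Set A = {8, 9, 12, 14, 17, 25, 32, 37, 39, 40}
Set B = {7, 16, 26}
A \ B = {8, 9, 12, 14, 17, 25, 32, 37, 39, 40}
|A \ B| = 10

10


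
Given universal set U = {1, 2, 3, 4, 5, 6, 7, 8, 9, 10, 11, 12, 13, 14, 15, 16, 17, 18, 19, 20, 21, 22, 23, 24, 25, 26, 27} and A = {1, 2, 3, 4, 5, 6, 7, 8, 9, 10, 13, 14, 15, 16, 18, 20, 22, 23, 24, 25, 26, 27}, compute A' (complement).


Universal set U = {1, 2, 3, 4, 5, 6, 7, 8, 9, 10, 11, 12, 13, 14, 15, 16, 17, 18, 19, 20, 21, 22, 23, 24, 25, 26, 27}
Set A = {1, 2, 3, 4, 5, 6, 7, 8, 9, 10, 13, 14, 15, 16, 18, 20, 22, 23, 24, 25, 26, 27}
A' = U \ A = elements in U but not in A
Checking each element of U:
1 (in A, exclude), 2 (in A, exclude), 3 (in A, exclude), 4 (in A, exclude), 5 (in A, exclude), 6 (in A, exclude), 7 (in A, exclude), 8 (in A, exclude), 9 (in A, exclude), 10 (in A, exclude), 11 (not in A, include), 12 (not in A, include), 13 (in A, exclude), 14 (in A, exclude), 15 (in A, exclude), 16 (in A, exclude), 17 (not in A, include), 18 (in A, exclude), 19 (not in A, include), 20 (in A, exclude), 21 (not in A, include), 22 (in A, exclude), 23 (in A, exclude), 24 (in A, exclude), 25 (in A, exclude), 26 (in A, exclude), 27 (in A, exclude)
A' = {11, 12, 17, 19, 21}

{11, 12, 17, 19, 21}


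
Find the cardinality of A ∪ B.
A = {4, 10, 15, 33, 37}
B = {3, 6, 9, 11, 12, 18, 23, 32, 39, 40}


Set A = {4, 10, 15, 33, 37}, |A| = 5
Set B = {3, 6, 9, 11, 12, 18, 23, 32, 39, 40}, |B| = 10
A ∩ B = {}, |A ∩ B| = 0
|A ∪ B| = |A| + |B| - |A ∩ B| = 5 + 10 - 0 = 15

15


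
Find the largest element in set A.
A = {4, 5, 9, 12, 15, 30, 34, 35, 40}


Set A = {4, 5, 9, 12, 15, 30, 34, 35, 40}
Elements in ascending order: 4, 5, 9, 12, 15, 30, 34, 35, 40
The largest element is 40.

40


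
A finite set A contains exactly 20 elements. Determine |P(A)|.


The set has 20 elements.
The power set contains all possible subsets.
|P(A)| = 2^|A| = 2^20 = 1048576

1048576


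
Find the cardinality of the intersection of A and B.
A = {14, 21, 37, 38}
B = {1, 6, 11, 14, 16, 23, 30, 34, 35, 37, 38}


Set A = {14, 21, 37, 38}
Set B = {1, 6, 11, 14, 16, 23, 30, 34, 35, 37, 38}
A ∩ B = {14, 37, 38}
|A ∩ B| = 3

3


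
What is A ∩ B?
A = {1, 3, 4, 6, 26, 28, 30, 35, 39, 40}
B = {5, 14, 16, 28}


Set A = {1, 3, 4, 6, 26, 28, 30, 35, 39, 40}
Set B = {5, 14, 16, 28}
A ∩ B includes only elements in both sets.
Check each element of A against B:
1 ✗, 3 ✗, 4 ✗, 6 ✗, 26 ✗, 28 ✓, 30 ✗, 35 ✗, 39 ✗, 40 ✗
A ∩ B = {28}

{28}


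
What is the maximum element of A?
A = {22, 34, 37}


Set A = {22, 34, 37}
Elements in ascending order: 22, 34, 37
The largest element is 37.

37


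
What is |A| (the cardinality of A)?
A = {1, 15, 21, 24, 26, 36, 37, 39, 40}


Set A = {1, 15, 21, 24, 26, 36, 37, 39, 40}
Listing elements: 1, 15, 21, 24, 26, 36, 37, 39, 40
Counting: 9 elements
|A| = 9

9


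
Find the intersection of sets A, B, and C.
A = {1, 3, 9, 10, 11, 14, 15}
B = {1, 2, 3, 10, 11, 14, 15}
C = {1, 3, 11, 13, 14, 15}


Set A = {1, 3, 9, 10, 11, 14, 15}
Set B = {1, 2, 3, 10, 11, 14, 15}
Set C = {1, 3, 11, 13, 14, 15}
First, A ∩ B = {1, 3, 10, 11, 14, 15}
Then, (A ∩ B) ∩ C = {1, 3, 11, 14, 15}

{1, 3, 11, 14, 15}


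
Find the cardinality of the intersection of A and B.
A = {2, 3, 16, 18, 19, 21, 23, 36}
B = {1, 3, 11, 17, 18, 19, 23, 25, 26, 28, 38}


Set A = {2, 3, 16, 18, 19, 21, 23, 36}
Set B = {1, 3, 11, 17, 18, 19, 23, 25, 26, 28, 38}
A ∩ B = {3, 18, 19, 23}
|A ∩ B| = 4

4


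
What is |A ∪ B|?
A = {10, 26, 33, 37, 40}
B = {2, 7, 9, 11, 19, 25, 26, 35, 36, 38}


Set A = {10, 26, 33, 37, 40}, |A| = 5
Set B = {2, 7, 9, 11, 19, 25, 26, 35, 36, 38}, |B| = 10
A ∩ B = {26}, |A ∩ B| = 1
|A ∪ B| = |A| + |B| - |A ∩ B| = 5 + 10 - 1 = 14

14


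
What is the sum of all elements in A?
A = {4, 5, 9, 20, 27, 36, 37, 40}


Set A = {4, 5, 9, 20, 27, 36, 37, 40}
Sum = 4 + 5 + 9 + 20 + 27 + 36 + 37 + 40 = 178

178


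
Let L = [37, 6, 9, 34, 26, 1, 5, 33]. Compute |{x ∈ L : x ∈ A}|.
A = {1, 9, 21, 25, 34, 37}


Set A = {1, 9, 21, 25, 34, 37}
Candidates: [37, 6, 9, 34, 26, 1, 5, 33]
Check each candidate:
37 ∈ A, 6 ∉ A, 9 ∈ A, 34 ∈ A, 26 ∉ A, 1 ∈ A, 5 ∉ A, 33 ∉ A
Count of candidates in A: 4

4


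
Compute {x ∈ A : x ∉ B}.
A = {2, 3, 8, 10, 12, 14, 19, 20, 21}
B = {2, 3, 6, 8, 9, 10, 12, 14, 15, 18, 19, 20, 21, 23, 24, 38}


Set A = {2, 3, 8, 10, 12, 14, 19, 20, 21}
Set B = {2, 3, 6, 8, 9, 10, 12, 14, 15, 18, 19, 20, 21, 23, 24, 38}
Check each element of A against B:
2 ∈ B, 3 ∈ B, 8 ∈ B, 10 ∈ B, 12 ∈ B, 14 ∈ B, 19 ∈ B, 20 ∈ B, 21 ∈ B
Elements of A not in B: {}

{}


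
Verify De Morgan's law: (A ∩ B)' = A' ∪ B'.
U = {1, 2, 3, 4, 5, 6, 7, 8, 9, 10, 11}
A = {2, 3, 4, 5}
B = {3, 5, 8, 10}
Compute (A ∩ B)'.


U = {1, 2, 3, 4, 5, 6, 7, 8, 9, 10, 11}
A = {2, 3, 4, 5}, B = {3, 5, 8, 10}
A ∩ B = {3, 5}
(A ∩ B)' = U \ (A ∩ B) = {1, 2, 4, 6, 7, 8, 9, 10, 11}
Verification via A' ∪ B': A' = {1, 6, 7, 8, 9, 10, 11}, B' = {1, 2, 4, 6, 7, 9, 11}
A' ∪ B' = {1, 2, 4, 6, 7, 8, 9, 10, 11} ✓

{1, 2, 4, 6, 7, 8, 9, 10, 11}


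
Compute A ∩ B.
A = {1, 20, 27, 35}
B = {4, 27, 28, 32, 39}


Set A = {1, 20, 27, 35}
Set B = {4, 27, 28, 32, 39}
A ∩ B includes only elements in both sets.
Check each element of A against B:
1 ✗, 20 ✗, 27 ✓, 35 ✗
A ∩ B = {27}

{27}


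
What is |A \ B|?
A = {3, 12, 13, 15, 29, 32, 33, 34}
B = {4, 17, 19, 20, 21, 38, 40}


Set A = {3, 12, 13, 15, 29, 32, 33, 34}
Set B = {4, 17, 19, 20, 21, 38, 40}
A \ B = {3, 12, 13, 15, 29, 32, 33, 34}
|A \ B| = 8

8


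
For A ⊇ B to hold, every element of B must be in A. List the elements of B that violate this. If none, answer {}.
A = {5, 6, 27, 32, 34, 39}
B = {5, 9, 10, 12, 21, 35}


Set A = {5, 6, 27, 32, 34, 39}
Set B = {5, 9, 10, 12, 21, 35}
Check each element of B against A:
5 ∈ A, 9 ∉ A (include), 10 ∉ A (include), 12 ∉ A (include), 21 ∉ A (include), 35 ∉ A (include)
Elements of B not in A: {9, 10, 12, 21, 35}

{9, 10, 12, 21, 35}


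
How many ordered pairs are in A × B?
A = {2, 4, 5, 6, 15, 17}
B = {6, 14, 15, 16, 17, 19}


Set A = {2, 4, 5, 6, 15, 17} has 6 elements.
Set B = {6, 14, 15, 16, 17, 19} has 6 elements.
|A × B| = |A| × |B| = 6 × 6 = 36

36


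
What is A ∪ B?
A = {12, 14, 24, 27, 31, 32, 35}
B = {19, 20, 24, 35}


Set A = {12, 14, 24, 27, 31, 32, 35}
Set B = {19, 20, 24, 35}
A ∪ B includes all elements in either set.
Elements from A: {12, 14, 24, 27, 31, 32, 35}
Elements from B not already included: {19, 20}
A ∪ B = {12, 14, 19, 20, 24, 27, 31, 32, 35}

{12, 14, 19, 20, 24, 27, 31, 32, 35}


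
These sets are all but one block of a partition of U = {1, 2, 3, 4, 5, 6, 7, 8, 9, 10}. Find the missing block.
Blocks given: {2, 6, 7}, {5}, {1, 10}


U = {1, 2, 3, 4, 5, 6, 7, 8, 9, 10}
Shown blocks: {2, 6, 7}, {5}, {1, 10}
A partition's blocks are pairwise disjoint and cover U, so the missing block = U \ (union of shown blocks).
Union of shown blocks: {1, 2, 5, 6, 7, 10}
Missing block = U \ (union) = {3, 4, 8, 9}

{3, 4, 8, 9}


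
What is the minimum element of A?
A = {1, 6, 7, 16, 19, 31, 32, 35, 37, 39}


Set A = {1, 6, 7, 16, 19, 31, 32, 35, 37, 39}
Elements in ascending order: 1, 6, 7, 16, 19, 31, 32, 35, 37, 39
The smallest element is 1.

1


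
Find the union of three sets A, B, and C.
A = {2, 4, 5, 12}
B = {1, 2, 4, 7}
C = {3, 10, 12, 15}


Set A = {2, 4, 5, 12}
Set B = {1, 2, 4, 7}
Set C = {3, 10, 12, 15}
First, A ∪ B = {1, 2, 4, 5, 7, 12}
Then, (A ∪ B) ∪ C = {1, 2, 3, 4, 5, 7, 10, 12, 15}

{1, 2, 3, 4, 5, 7, 10, 12, 15}


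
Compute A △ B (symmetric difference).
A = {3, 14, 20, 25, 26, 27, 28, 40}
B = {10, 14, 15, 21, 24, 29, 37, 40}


Set A = {3, 14, 20, 25, 26, 27, 28, 40}
Set B = {10, 14, 15, 21, 24, 29, 37, 40}
A △ B = (A \ B) ∪ (B \ A)
Elements in A but not B: {3, 20, 25, 26, 27, 28}
Elements in B but not A: {10, 15, 21, 24, 29, 37}
A △ B = {3, 10, 15, 20, 21, 24, 25, 26, 27, 28, 29, 37}

{3, 10, 15, 20, 21, 24, 25, 26, 27, 28, 29, 37}


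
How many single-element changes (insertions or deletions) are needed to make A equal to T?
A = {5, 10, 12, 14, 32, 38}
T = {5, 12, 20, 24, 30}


Set A = {5, 10, 12, 14, 32, 38}
Set T = {5, 12, 20, 24, 30}
Elements to remove from A (in A, not in T): {10, 14, 32, 38} → 4 removals
Elements to add to A (in T, not in A): {20, 24, 30} → 3 additions
Total edits = 4 + 3 = 7

7


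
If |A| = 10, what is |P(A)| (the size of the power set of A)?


The set has 10 elements.
The power set contains all possible subsets.
|P(A)| = 2^|A| = 2^10 = 1024

1024


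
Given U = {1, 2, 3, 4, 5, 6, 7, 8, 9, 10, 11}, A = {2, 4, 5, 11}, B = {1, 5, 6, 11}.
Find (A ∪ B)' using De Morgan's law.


U = {1, 2, 3, 4, 5, 6, 7, 8, 9, 10, 11}
A = {2, 4, 5, 11}, B = {1, 5, 6, 11}
A ∪ B = {1, 2, 4, 5, 6, 11}
(A ∪ B)' = U \ (A ∪ B) = {3, 7, 8, 9, 10}
Verification via A' ∩ B': A' = {1, 3, 6, 7, 8, 9, 10}, B' = {2, 3, 4, 7, 8, 9, 10}
A' ∩ B' = {3, 7, 8, 9, 10} ✓

{3, 7, 8, 9, 10}


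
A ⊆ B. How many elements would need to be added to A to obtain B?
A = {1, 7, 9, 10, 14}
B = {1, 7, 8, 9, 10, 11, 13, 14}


Set A = {1, 7, 9, 10, 14}, |A| = 5
Set B = {1, 7, 8, 9, 10, 11, 13, 14}, |B| = 8
Since A ⊆ B: B \ A = {8, 11, 13}
|B| - |A| = 8 - 5 = 3

3


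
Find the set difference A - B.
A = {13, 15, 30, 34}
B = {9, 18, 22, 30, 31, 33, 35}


Set A = {13, 15, 30, 34}
Set B = {9, 18, 22, 30, 31, 33, 35}
A \ B includes elements in A that are not in B.
Check each element of A:
13 (not in B, keep), 15 (not in B, keep), 30 (in B, remove), 34 (not in B, keep)
A \ B = {13, 15, 34}

{13, 15, 34}


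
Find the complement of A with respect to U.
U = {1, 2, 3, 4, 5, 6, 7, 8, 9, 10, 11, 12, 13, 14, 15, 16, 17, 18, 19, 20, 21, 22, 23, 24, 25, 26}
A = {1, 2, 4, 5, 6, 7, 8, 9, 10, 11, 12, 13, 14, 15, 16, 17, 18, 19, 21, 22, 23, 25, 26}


Universal set U = {1, 2, 3, 4, 5, 6, 7, 8, 9, 10, 11, 12, 13, 14, 15, 16, 17, 18, 19, 20, 21, 22, 23, 24, 25, 26}
Set A = {1, 2, 4, 5, 6, 7, 8, 9, 10, 11, 12, 13, 14, 15, 16, 17, 18, 19, 21, 22, 23, 25, 26}
A' = U \ A = elements in U but not in A
Checking each element of U:
1 (in A, exclude), 2 (in A, exclude), 3 (not in A, include), 4 (in A, exclude), 5 (in A, exclude), 6 (in A, exclude), 7 (in A, exclude), 8 (in A, exclude), 9 (in A, exclude), 10 (in A, exclude), 11 (in A, exclude), 12 (in A, exclude), 13 (in A, exclude), 14 (in A, exclude), 15 (in A, exclude), 16 (in A, exclude), 17 (in A, exclude), 18 (in A, exclude), 19 (in A, exclude), 20 (not in A, include), 21 (in A, exclude), 22 (in A, exclude), 23 (in A, exclude), 24 (not in A, include), 25 (in A, exclude), 26 (in A, exclude)
A' = {3, 20, 24}

{3, 20, 24}


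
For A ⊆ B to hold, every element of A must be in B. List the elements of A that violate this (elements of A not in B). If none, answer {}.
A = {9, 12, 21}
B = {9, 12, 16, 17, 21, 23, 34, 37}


Set A = {9, 12, 21}
Set B = {9, 12, 16, 17, 21, 23, 34, 37}
Check each element of A against B:
9 ∈ B, 12 ∈ B, 21 ∈ B
Elements of A not in B: {}

{}


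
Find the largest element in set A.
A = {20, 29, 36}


Set A = {20, 29, 36}
Elements in ascending order: 20, 29, 36
The largest element is 36.

36


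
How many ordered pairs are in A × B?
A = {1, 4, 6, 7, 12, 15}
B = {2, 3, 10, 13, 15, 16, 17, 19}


Set A = {1, 4, 6, 7, 12, 15} has 6 elements.
Set B = {2, 3, 10, 13, 15, 16, 17, 19} has 8 elements.
|A × B| = |A| × |B| = 6 × 8 = 48

48


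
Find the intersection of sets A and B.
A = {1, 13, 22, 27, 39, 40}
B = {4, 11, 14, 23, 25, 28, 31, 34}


Set A = {1, 13, 22, 27, 39, 40}
Set B = {4, 11, 14, 23, 25, 28, 31, 34}
A ∩ B includes only elements in both sets.
Check each element of A against B:
1 ✗, 13 ✗, 22 ✗, 27 ✗, 39 ✗, 40 ✗
A ∩ B = {}

{}


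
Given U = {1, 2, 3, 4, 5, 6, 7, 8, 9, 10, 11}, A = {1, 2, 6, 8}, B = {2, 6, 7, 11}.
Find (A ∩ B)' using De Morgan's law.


U = {1, 2, 3, 4, 5, 6, 7, 8, 9, 10, 11}
A = {1, 2, 6, 8}, B = {2, 6, 7, 11}
A ∩ B = {2, 6}
(A ∩ B)' = U \ (A ∩ B) = {1, 3, 4, 5, 7, 8, 9, 10, 11}
Verification via A' ∪ B': A' = {3, 4, 5, 7, 9, 10, 11}, B' = {1, 3, 4, 5, 8, 9, 10}
A' ∪ B' = {1, 3, 4, 5, 7, 8, 9, 10, 11} ✓

{1, 3, 4, 5, 7, 8, 9, 10, 11}


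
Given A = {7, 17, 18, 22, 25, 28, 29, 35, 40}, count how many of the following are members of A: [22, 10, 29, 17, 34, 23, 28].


Set A = {7, 17, 18, 22, 25, 28, 29, 35, 40}
Candidates: [22, 10, 29, 17, 34, 23, 28]
Check each candidate:
22 ∈ A, 10 ∉ A, 29 ∈ A, 17 ∈ A, 34 ∉ A, 23 ∉ A, 28 ∈ A
Count of candidates in A: 4

4


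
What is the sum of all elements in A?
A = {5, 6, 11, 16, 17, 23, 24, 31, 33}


Set A = {5, 6, 11, 16, 17, 23, 24, 31, 33}
Sum = 5 + 6 + 11 + 16 + 17 + 23 + 24 + 31 + 33 = 166

166


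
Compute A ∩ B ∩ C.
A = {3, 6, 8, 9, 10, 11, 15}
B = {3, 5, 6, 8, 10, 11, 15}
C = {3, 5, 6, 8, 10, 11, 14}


Set A = {3, 6, 8, 9, 10, 11, 15}
Set B = {3, 5, 6, 8, 10, 11, 15}
Set C = {3, 5, 6, 8, 10, 11, 14}
First, A ∩ B = {3, 6, 8, 10, 11, 15}
Then, (A ∩ B) ∩ C = {3, 6, 8, 10, 11}

{3, 6, 8, 10, 11}


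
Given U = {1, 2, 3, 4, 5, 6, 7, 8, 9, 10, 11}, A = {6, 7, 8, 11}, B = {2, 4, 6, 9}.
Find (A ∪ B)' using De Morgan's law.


U = {1, 2, 3, 4, 5, 6, 7, 8, 9, 10, 11}
A = {6, 7, 8, 11}, B = {2, 4, 6, 9}
A ∪ B = {2, 4, 6, 7, 8, 9, 11}
(A ∪ B)' = U \ (A ∪ B) = {1, 3, 5, 10}
Verification via A' ∩ B': A' = {1, 2, 3, 4, 5, 9, 10}, B' = {1, 3, 5, 7, 8, 10, 11}
A' ∩ B' = {1, 3, 5, 10} ✓

{1, 3, 5, 10}


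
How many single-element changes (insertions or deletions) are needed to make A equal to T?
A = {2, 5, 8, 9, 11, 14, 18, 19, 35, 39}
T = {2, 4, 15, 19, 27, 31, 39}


Set A = {2, 5, 8, 9, 11, 14, 18, 19, 35, 39}
Set T = {2, 4, 15, 19, 27, 31, 39}
Elements to remove from A (in A, not in T): {5, 8, 9, 11, 14, 18, 35} → 7 removals
Elements to add to A (in T, not in A): {4, 15, 27, 31} → 4 additions
Total edits = 7 + 4 = 11

11


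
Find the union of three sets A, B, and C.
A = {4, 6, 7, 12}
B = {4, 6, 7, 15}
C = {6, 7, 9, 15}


Set A = {4, 6, 7, 12}
Set B = {4, 6, 7, 15}
Set C = {6, 7, 9, 15}
First, A ∪ B = {4, 6, 7, 12, 15}
Then, (A ∪ B) ∪ C = {4, 6, 7, 9, 12, 15}

{4, 6, 7, 9, 12, 15}


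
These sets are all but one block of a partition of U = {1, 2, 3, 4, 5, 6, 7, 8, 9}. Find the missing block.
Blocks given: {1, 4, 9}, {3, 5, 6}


U = {1, 2, 3, 4, 5, 6, 7, 8, 9}
Shown blocks: {1, 4, 9}, {3, 5, 6}
A partition's blocks are pairwise disjoint and cover U, so the missing block = U \ (union of shown blocks).
Union of shown blocks: {1, 3, 4, 5, 6, 9}
Missing block = U \ (union) = {2, 7, 8}

{2, 7, 8}


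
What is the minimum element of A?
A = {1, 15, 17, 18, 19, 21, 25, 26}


Set A = {1, 15, 17, 18, 19, 21, 25, 26}
Elements in ascending order: 1, 15, 17, 18, 19, 21, 25, 26
The smallest element is 1.

1


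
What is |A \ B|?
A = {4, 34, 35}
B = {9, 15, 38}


Set A = {4, 34, 35}
Set B = {9, 15, 38}
A \ B = {4, 34, 35}
|A \ B| = 3

3


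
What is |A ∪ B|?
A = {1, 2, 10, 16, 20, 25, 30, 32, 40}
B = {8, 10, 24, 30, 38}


Set A = {1, 2, 10, 16, 20, 25, 30, 32, 40}, |A| = 9
Set B = {8, 10, 24, 30, 38}, |B| = 5
A ∩ B = {10, 30}, |A ∩ B| = 2
|A ∪ B| = |A| + |B| - |A ∩ B| = 9 + 5 - 2 = 12

12


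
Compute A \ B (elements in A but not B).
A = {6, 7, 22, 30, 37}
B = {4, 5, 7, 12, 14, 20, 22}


Set A = {6, 7, 22, 30, 37}
Set B = {4, 5, 7, 12, 14, 20, 22}
A \ B includes elements in A that are not in B.
Check each element of A:
6 (not in B, keep), 7 (in B, remove), 22 (in B, remove), 30 (not in B, keep), 37 (not in B, keep)
A \ B = {6, 30, 37}

{6, 30, 37}


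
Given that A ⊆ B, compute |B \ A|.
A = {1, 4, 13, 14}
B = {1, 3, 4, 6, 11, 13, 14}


Set A = {1, 4, 13, 14}, |A| = 4
Set B = {1, 3, 4, 6, 11, 13, 14}, |B| = 7
Since A ⊆ B: B \ A = {3, 6, 11}
|B| - |A| = 7 - 4 = 3

3


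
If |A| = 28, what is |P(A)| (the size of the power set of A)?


The set has 28 elements.
The power set contains all possible subsets.
|P(A)| = 2^|A| = 2^28 = 268435456

268435456
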